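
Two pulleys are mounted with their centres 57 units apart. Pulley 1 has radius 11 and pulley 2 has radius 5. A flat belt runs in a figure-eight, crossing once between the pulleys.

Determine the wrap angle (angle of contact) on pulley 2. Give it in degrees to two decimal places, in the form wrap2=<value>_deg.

wrap2=212.60_deg

crossed belt: β = asin((r1+r2)/C) = asin(16/57) = 16.3021°
wrap1 = wrap2 = π + 2β = 212.6042°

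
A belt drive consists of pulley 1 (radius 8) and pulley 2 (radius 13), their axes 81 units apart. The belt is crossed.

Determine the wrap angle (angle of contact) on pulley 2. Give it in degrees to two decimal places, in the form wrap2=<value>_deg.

wrap2=210.05_deg

crossed belt: β = asin((r1+r2)/C) = asin(21/81) = 15.0261°
wrap1 = wrap2 = π + 2β = 210.0522°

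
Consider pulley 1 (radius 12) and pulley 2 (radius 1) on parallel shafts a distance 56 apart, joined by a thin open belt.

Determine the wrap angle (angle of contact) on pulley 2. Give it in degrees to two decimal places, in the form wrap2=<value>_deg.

wrap2=157.34_deg

open belt: β = asin((r2−r1)/C) = asin(-11/56) = -11.3282°
wrap1 = π − 2β = 202.6564°
wrap2 = π + 2β = 157.3436°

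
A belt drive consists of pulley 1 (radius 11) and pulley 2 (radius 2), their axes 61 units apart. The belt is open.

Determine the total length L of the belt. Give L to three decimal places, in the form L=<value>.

L=164.171

open belt: β = asin((r2−r1)/C) = asin(-9/61) = -8.4844°
wrap1 = π − 2β = 196.9689°
wrap2 = π + 2β = 163.0311°
tangent length = C·cosβ = 60.3324
L = r1·wrap1 + r2·wrap2 + 2·C·cosβ = 11·3.4378 + 2·2.8454 + 2·60.3324 = 164.1710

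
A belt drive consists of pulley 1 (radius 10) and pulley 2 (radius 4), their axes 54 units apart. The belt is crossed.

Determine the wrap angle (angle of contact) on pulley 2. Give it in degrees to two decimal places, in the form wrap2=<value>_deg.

crossed belt: β = asin((r1+r2)/C) = asin(14/54) = 15.0261°
wrap1 = wrap2 = π + 2β = 210.0522°

wrap2=210.05_deg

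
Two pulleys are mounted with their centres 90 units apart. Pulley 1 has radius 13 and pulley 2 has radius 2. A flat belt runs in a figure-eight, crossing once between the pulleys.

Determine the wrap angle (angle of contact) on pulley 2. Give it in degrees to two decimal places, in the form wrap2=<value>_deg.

wrap2=199.19_deg

crossed belt: β = asin((r1+r2)/C) = asin(15/90) = 9.5941°
wrap1 = wrap2 = π + 2β = 199.1881°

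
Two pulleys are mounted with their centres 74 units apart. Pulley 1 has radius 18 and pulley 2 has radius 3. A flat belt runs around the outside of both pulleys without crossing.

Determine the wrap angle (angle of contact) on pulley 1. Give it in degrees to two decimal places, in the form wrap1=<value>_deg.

wrap1=203.39_deg

open belt: β = asin((r2−r1)/C) = asin(-15/74) = -11.6951°
wrap1 = π − 2β = 203.3901°
wrap2 = π + 2β = 156.6099°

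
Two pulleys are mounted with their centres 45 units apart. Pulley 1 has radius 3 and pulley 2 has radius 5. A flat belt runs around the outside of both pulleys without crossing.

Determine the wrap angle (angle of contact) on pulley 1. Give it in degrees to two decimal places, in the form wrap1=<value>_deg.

open belt: β = asin((r2−r1)/C) = asin(2/45) = 2.5473°
wrap1 = π − 2β = 174.9054°
wrap2 = π + 2β = 185.0946°

wrap1=174.91_deg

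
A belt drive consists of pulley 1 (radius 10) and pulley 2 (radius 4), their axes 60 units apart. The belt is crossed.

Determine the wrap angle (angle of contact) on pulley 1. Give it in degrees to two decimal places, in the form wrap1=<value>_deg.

wrap1=206.99_deg

crossed belt: β = asin((r1+r2)/C) = asin(14/60) = 13.4934°
wrap1 = wrap2 = π + 2β = 206.9868°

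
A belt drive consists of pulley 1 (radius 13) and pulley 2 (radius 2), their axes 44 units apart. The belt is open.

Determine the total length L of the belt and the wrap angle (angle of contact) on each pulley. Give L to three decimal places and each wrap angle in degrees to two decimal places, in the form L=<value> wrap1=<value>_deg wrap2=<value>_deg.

open belt: β = asin((r2−r1)/C) = asin(-11/44) = -14.4775°
wrap1 = π − 2β = 208.9550°
wrap2 = π + 2β = 151.0450°
tangent length = C·cosβ = 42.6028
L = r1·wrap1 + r2·wrap2 + 2·C·cosβ = 13·3.6470 + 2·2.6362 + 2·42.6028 = 137.8885

L=137.888 wrap1=208.96_deg wrap2=151.04_deg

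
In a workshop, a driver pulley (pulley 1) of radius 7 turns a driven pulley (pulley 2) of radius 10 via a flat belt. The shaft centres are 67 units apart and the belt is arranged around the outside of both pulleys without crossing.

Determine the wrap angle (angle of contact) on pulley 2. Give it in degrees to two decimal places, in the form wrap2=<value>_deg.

open belt: β = asin((r2−r1)/C) = asin(3/67) = 2.5663°
wrap1 = π − 2β = 174.8673°
wrap2 = π + 2β = 185.1327°

wrap2=185.13_deg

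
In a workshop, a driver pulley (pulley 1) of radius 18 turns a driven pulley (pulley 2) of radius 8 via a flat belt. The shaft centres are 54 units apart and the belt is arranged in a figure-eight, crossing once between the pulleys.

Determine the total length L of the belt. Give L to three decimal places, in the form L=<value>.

crossed belt: β = asin((r1+r2)/C) = asin(26/54) = 28.7822°
wrap1 = wrap2 = π + 2β = 237.5644°
tangent length = C·cosβ = 47.3286
L = (r1+r2)·wrap + 2·C·cosβ = 26·4.1463 + 2·47.3286 = 202.4606

L=202.461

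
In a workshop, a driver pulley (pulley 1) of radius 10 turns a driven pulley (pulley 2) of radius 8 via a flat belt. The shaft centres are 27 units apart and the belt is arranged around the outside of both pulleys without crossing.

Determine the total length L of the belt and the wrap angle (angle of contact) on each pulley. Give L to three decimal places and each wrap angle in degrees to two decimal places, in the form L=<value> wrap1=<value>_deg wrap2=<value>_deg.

open belt: β = asin((r2−r1)/C) = asin(-2/27) = -4.2480°
wrap1 = π − 2β = 188.4960°
wrap2 = π + 2β = 171.5040°
tangent length = C·cosβ = 26.9258
L = r1·wrap1 + r2·wrap2 + 2·C·cosβ = 10·3.2899 + 8·2.9933 + 2·26.9258 = 110.6969

L=110.697 wrap1=188.50_deg wrap2=171.50_deg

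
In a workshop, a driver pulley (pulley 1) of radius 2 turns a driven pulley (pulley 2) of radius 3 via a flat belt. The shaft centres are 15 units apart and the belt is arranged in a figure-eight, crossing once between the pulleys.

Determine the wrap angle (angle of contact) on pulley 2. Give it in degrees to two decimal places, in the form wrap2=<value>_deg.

wrap2=218.94_deg

crossed belt: β = asin((r1+r2)/C) = asin(5/15) = 19.4712°
wrap1 = wrap2 = π + 2β = 218.9424°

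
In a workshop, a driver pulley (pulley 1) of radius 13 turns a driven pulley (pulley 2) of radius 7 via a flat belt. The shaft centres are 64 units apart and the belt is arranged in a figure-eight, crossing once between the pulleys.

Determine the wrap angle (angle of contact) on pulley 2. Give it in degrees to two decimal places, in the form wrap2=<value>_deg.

wrap2=216.42_deg

crossed belt: β = asin((r1+r2)/C) = asin(20/64) = 18.2100°
wrap1 = wrap2 = π + 2β = 216.4199°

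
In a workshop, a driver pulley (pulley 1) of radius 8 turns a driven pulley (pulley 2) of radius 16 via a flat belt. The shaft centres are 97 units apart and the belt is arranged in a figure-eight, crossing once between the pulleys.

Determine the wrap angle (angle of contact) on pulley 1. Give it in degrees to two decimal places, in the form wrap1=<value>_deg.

wrap1=208.65_deg

crossed belt: β = asin((r1+r2)/C) = asin(24/97) = 14.3251°
wrap1 = wrap2 = π + 2β = 208.6501°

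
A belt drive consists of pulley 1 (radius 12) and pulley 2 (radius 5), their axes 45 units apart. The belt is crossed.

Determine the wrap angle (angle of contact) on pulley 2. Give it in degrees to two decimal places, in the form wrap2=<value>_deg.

crossed belt: β = asin((r1+r2)/C) = asin(17/45) = 22.1961°
wrap1 = wrap2 = π + 2β = 224.3922°

wrap2=224.39_deg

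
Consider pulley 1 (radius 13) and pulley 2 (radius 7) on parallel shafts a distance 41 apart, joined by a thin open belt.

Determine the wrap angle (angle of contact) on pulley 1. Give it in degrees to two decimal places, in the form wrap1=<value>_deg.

open belt: β = asin((r2−r1)/C) = asin(-6/41) = -8.4150°
wrap1 = π − 2β = 196.8299°
wrap2 = π + 2β = 163.1701°

wrap1=196.83_deg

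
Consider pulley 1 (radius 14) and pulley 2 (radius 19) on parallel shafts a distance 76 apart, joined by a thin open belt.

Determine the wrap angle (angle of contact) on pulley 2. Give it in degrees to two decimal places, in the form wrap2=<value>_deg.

wrap2=187.54_deg

open belt: β = asin((r2−r1)/C) = asin(5/76) = 3.7722°
wrap1 = π − 2β = 172.4556°
wrap2 = π + 2β = 187.5444°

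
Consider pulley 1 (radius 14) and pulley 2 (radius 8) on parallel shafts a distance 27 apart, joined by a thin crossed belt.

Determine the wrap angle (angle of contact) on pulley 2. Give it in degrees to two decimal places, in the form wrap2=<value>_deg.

crossed belt: β = asin((r1+r2)/C) = asin(22/27) = 54.5691°
wrap1 = wrap2 = π + 2β = 289.1381°

wrap2=289.14_deg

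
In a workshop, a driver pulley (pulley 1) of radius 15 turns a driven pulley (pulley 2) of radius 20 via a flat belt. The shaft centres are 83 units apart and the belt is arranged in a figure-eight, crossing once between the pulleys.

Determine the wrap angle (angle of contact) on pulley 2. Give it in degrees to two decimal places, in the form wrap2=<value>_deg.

crossed belt: β = asin((r1+r2)/C) = asin(35/83) = 24.9411°
wrap1 = wrap2 = π + 2β = 229.8822°

wrap2=229.88_deg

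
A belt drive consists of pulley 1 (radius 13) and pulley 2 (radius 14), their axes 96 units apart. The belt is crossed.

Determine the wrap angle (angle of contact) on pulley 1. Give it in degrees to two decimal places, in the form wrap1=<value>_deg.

crossed belt: β = asin((r1+r2)/C) = asin(27/96) = 16.3348°
wrap1 = wrap2 = π + 2β = 212.6696°

wrap1=212.67_deg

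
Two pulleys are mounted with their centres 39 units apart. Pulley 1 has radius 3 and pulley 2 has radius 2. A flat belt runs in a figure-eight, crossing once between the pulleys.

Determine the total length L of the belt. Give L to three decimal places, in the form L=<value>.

L=94.350

crossed belt: β = asin((r1+r2)/C) = asin(5/39) = 7.3659°
wrap1 = wrap2 = π + 2β = 194.7318°
tangent length = C·cosβ = 38.6782
L = (r1+r2)·wrap + 2·C·cosβ = 5·3.3987 + 2·38.6782 = 94.3499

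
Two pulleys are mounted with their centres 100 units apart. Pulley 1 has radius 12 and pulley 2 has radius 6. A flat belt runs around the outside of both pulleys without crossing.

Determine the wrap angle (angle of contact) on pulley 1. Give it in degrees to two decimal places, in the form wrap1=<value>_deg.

wrap1=186.88_deg

open belt: β = asin((r2−r1)/C) = asin(-6/100) = -3.4398°
wrap1 = π − 2β = 186.8796°
wrap2 = π + 2β = 173.1204°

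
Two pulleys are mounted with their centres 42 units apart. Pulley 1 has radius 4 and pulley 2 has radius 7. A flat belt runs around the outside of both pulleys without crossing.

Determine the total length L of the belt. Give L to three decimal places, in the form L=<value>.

open belt: β = asin((r2−r1)/C) = asin(3/42) = 4.0960°
wrap1 = π − 2β = 171.8079°
wrap2 = π + 2β = 188.1921°
tangent length = C·cosβ = 41.8927
L = r1·wrap1 + r2·wrap2 + 2·C·cosβ = 4·2.9986 + 7·3.2846 + 2·41.8927 = 118.7719

L=118.772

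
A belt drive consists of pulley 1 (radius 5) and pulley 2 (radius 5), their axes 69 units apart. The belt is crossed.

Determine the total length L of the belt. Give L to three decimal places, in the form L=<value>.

crossed belt: β = asin((r1+r2)/C) = asin(10/69) = 8.3331°
wrap1 = wrap2 = π + 2β = 196.6662°
tangent length = C·cosβ = 68.2715
L = (r1+r2)·wrap + 2·C·cosβ = 10·3.4325 + 2·68.2715 = 170.8678

L=170.868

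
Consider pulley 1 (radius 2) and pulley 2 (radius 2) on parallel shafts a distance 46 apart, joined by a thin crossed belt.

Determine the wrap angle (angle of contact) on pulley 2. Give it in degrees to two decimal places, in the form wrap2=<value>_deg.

wrap2=189.98_deg

crossed belt: β = asin((r1+r2)/C) = asin(4/46) = 4.9885°
wrap1 = wrap2 = π + 2β = 189.9771°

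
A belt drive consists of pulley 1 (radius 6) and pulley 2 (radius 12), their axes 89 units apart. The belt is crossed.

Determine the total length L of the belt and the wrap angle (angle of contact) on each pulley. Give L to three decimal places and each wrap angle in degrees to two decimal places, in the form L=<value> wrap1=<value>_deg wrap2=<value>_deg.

crossed belt: β = asin((r1+r2)/C) = asin(18/89) = 11.6684°
wrap1 = wrap2 = π + 2β = 203.3368°
tangent length = C·cosβ = 87.1608
L = (r1+r2)·wrap + 2·C·cosβ = 18·3.5489 + 2·87.1608 = 238.2017

L=238.202 wrap1=203.34_deg wrap2=203.34_deg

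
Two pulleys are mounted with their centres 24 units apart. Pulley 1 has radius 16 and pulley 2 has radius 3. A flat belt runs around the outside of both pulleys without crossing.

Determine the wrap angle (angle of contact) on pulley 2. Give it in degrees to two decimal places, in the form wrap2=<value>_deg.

wrap2=114.41_deg

open belt: β = asin((r2−r1)/C) = asin(-13/24) = -32.7972°
wrap1 = π − 2β = 245.5943°
wrap2 = π + 2β = 114.4057°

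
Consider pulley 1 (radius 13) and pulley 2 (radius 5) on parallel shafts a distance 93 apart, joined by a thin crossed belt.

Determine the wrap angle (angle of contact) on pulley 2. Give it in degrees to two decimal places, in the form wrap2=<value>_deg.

wrap2=202.32_deg

crossed belt: β = asin((r1+r2)/C) = asin(18/93) = 11.1599°
wrap1 = wrap2 = π + 2β = 202.3199°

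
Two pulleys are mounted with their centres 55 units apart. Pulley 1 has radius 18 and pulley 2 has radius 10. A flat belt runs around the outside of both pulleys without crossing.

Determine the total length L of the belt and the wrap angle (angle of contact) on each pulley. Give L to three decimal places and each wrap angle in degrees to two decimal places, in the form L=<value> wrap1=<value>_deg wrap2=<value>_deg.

L=199.130 wrap1=196.73_deg wrap2=163.27_deg

open belt: β = asin((r2−r1)/C) = asin(-8/55) = -8.3636°
wrap1 = π − 2β = 196.7272°
wrap2 = π + 2β = 163.2728°
tangent length = C·cosβ = 54.4151
L = r1·wrap1 + r2·wrap2 + 2·C·cosβ = 18·3.4335 + 10·2.8496 + 2·54.4151 = 199.1303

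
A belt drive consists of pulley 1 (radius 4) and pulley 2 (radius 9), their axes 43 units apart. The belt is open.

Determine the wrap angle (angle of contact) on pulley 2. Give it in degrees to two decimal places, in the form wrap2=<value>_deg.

wrap2=193.35_deg

open belt: β = asin((r2−r1)/C) = asin(5/43) = 6.6774°
wrap1 = π − 2β = 166.6452°
wrap2 = π + 2β = 193.3548°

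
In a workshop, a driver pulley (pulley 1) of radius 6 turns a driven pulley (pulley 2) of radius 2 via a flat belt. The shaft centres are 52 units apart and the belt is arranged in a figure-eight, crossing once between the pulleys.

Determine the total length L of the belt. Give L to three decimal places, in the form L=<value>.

L=130.366

crossed belt: β = asin((r1+r2)/C) = asin(8/52) = 8.8499°
wrap1 = wrap2 = π + 2β = 197.6998°
tangent length = C·cosβ = 51.3809
L = (r1+r2)·wrap + 2·C·cosβ = 8·3.4505 + 2·51.3809 = 130.3660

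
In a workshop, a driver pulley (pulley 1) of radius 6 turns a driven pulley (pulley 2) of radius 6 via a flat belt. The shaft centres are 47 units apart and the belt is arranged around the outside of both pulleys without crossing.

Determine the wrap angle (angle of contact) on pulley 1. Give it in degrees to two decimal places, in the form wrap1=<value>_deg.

wrap1=180.00_deg

open belt: β = asin((r2−r1)/C) = asin(0/47) = 0.0000°
wrap1 = π − 2β = 180.0000°
wrap2 = π + 2β = 180.0000°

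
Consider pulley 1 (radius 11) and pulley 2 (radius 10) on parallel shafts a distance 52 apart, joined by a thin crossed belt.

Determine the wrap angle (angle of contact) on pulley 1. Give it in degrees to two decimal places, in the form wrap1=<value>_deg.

crossed belt: β = asin((r1+r2)/C) = asin(21/52) = 23.8188°
wrap1 = wrap2 = π + 2β = 227.6377°

wrap1=227.64_deg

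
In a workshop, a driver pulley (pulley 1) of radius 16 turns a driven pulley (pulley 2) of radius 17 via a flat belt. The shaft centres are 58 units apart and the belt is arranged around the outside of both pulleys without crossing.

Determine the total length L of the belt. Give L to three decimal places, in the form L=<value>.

L=219.690

open belt: β = asin((r2−r1)/C) = asin(1/58) = 0.9879°
wrap1 = π − 2β = 178.0242°
wrap2 = π + 2β = 181.9758°
tangent length = C·cosβ = 57.9914
L = r1·wrap1 + r2·wrap2 + 2·C·cosβ = 16·3.1071 + 17·3.1761 + 2·57.9914 = 219.6898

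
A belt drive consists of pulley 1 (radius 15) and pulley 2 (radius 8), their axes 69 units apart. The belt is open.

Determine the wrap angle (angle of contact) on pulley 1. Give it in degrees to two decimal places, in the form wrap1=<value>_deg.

wrap1=191.65_deg

open belt: β = asin((r2−r1)/C) = asin(-7/69) = -5.8226°
wrap1 = π − 2β = 191.6453°
wrap2 = π + 2β = 168.3547°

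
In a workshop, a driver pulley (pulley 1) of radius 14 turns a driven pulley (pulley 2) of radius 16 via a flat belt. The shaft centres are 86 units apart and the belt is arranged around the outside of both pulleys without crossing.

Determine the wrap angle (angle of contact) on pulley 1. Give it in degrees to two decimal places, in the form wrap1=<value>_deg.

wrap1=177.33_deg

open belt: β = asin((r2−r1)/C) = asin(2/86) = 1.3326°
wrap1 = π − 2β = 177.3348°
wrap2 = π + 2β = 182.6652°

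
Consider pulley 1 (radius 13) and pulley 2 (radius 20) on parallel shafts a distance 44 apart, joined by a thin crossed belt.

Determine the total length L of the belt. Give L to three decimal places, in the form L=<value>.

L=217.851

crossed belt: β = asin((r1+r2)/C) = asin(33/44) = 48.5904°
wrap1 = wrap2 = π + 2β = 277.1808°
tangent length = C·cosβ = 29.1033
L = (r1+r2)·wrap + 2·C·cosβ = 33·4.8377 + 2·29.1033 = 217.8512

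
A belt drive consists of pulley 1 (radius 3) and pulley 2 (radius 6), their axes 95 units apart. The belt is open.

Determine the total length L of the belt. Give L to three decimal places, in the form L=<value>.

L=218.369

open belt: β = asin((r2−r1)/C) = asin(3/95) = 1.8096°
wrap1 = π − 2β = 176.3807°
wrap2 = π + 2β = 183.6193°
tangent length = C·cosβ = 94.9526
L = r1·wrap1 + r2·wrap2 + 2·C·cosβ = 3·3.0784 + 6·3.2048 + 2·94.9526 = 218.3691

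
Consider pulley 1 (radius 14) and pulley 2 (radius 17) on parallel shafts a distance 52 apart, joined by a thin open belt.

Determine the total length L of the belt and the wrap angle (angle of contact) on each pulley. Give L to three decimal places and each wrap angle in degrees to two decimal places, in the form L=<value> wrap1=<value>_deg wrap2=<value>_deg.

L=201.562 wrap1=173.39_deg wrap2=186.61_deg

open belt: β = asin((r2−r1)/C) = asin(3/52) = 3.3074°
wrap1 = π − 2β = 173.3853°
wrap2 = π + 2β = 186.6147°
tangent length = C·cosβ = 51.9134
L = r1·wrap1 + r2·wrap2 + 2·C·cosβ = 14·3.0261 + 17·3.2570 + 2·51.9134 = 201.5625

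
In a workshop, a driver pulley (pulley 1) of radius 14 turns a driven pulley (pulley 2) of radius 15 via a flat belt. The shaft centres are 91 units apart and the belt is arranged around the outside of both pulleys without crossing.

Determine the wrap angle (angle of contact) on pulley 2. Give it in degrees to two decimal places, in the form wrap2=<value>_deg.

open belt: β = asin((r2−r1)/C) = asin(1/91) = 0.6296°
wrap1 = π − 2β = 178.7407°
wrap2 = π + 2β = 181.2593°

wrap2=181.26_deg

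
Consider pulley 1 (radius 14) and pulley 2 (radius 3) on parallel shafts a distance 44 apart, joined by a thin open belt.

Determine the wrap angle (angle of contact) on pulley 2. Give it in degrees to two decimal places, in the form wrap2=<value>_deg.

open belt: β = asin((r2−r1)/C) = asin(-11/44) = -14.4775°
wrap1 = π − 2β = 208.9550°
wrap2 = π + 2β = 151.0450°

wrap2=151.04_deg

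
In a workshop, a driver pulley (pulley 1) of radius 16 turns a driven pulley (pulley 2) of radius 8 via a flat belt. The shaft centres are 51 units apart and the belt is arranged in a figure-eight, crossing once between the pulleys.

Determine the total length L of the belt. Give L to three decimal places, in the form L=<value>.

crossed belt: β = asin((r1+r2)/C) = asin(24/51) = 28.0725°
wrap1 = wrap2 = π + 2β = 236.1450°
tangent length = C·cosβ = 45.0000
L = (r1+r2)·wrap + 2·C·cosβ = 24·4.1215 + 2·45.0000 = 188.9162

L=188.916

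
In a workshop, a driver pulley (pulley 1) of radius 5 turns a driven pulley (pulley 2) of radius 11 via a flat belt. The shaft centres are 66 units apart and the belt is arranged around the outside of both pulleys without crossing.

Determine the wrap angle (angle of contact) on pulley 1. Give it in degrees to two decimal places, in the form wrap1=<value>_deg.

wrap1=169.57_deg

open belt: β = asin((r2−r1)/C) = asin(6/66) = 5.2159°
wrap1 = π − 2β = 169.5682°
wrap2 = π + 2β = 190.4318°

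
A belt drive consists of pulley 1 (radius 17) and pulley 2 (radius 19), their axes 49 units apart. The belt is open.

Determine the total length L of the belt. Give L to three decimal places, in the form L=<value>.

L=211.179

open belt: β = asin((r2−r1)/C) = asin(2/49) = 2.3393°
wrap1 = π − 2β = 175.3215°
wrap2 = π + 2β = 184.6785°
tangent length = C·cosβ = 48.9592
L = r1·wrap1 + r2·wrap2 + 2·C·cosβ = 17·3.0599 + 19·3.2232 + 2·48.9592 = 211.1790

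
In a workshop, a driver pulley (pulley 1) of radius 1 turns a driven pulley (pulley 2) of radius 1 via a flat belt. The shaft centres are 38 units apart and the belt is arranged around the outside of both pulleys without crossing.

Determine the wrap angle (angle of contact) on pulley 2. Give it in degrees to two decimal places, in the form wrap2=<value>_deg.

open belt: β = asin((r2−r1)/C) = asin(0/38) = 0.0000°
wrap1 = π − 2β = 180.0000°
wrap2 = π + 2β = 180.0000°

wrap2=180.00_deg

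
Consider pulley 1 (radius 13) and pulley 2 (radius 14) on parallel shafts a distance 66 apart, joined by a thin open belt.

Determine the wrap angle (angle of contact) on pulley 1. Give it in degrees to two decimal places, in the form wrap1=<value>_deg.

open belt: β = asin((r2−r1)/C) = asin(1/66) = 0.8682°
wrap1 = π − 2β = 178.2637°
wrap2 = π + 2β = 181.7363°

wrap1=178.26_deg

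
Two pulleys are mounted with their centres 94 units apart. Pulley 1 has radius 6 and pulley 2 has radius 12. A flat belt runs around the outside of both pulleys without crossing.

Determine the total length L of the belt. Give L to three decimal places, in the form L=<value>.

L=244.932

open belt: β = asin((r2−r1)/C) = asin(6/94) = 3.6597°
wrap1 = π − 2β = 172.6807°
wrap2 = π + 2β = 187.3193°
tangent length = C·cosβ = 93.8083
L = r1·wrap1 + r2·wrap2 + 2·C·cosβ = 6·3.0138 + 12·3.2693 + 2·93.8083 = 244.9318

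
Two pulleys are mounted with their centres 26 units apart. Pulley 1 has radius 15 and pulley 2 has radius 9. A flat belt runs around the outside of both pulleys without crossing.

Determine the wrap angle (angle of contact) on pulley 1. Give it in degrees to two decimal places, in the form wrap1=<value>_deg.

open belt: β = asin((r2−r1)/C) = asin(-6/26) = -13.3424°
wrap1 = π − 2β = 206.6847°
wrap2 = π + 2β = 153.3153°

wrap1=206.68_deg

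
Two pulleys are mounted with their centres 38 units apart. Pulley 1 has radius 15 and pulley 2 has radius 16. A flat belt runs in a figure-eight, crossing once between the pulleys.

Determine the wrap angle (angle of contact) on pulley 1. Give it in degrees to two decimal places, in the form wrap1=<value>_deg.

crossed belt: β = asin((r1+r2)/C) = asin(31/38) = 54.6655°
wrap1 = wrap2 = π + 2β = 289.3310°

wrap1=289.33_deg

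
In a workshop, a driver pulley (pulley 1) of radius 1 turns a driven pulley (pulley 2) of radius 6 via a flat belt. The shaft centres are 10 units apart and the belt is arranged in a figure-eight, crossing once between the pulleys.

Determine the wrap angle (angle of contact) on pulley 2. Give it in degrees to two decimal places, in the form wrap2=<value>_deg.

crossed belt: β = asin((r1+r2)/C) = asin(7/10) = 44.4270°
wrap1 = wrap2 = π + 2β = 268.8540°

wrap2=268.85_deg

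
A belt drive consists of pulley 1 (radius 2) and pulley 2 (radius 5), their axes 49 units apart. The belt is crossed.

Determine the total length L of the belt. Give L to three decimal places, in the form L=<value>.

crossed belt: β = asin((r1+r2)/C) = asin(7/49) = 8.2132°
wrap1 = wrap2 = π + 2β = 196.4264°
tangent length = C·cosβ = 48.4974
L = (r1+r2)·wrap + 2·C·cosβ = 7·3.4283 + 2·48.4974 = 120.9929

L=120.993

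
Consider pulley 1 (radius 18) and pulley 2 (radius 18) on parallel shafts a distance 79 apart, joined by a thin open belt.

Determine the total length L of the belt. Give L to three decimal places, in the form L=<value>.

L=271.097

open belt: β = asin((r2−r1)/C) = asin(0/79) = 0.0000°
wrap1 = π − 2β = 180.0000°
wrap2 = π + 2β = 180.0000°
tangent length = C·cosβ = 79.0000
L = r1·wrap1 + r2·wrap2 + 2·C·cosβ = 18·3.1416 + 18·3.1416 + 2·79.0000 = 271.0973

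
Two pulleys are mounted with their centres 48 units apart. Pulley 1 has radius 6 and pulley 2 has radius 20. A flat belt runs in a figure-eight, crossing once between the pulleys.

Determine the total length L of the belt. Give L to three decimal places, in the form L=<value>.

crossed belt: β = asin((r1+r2)/C) = asin(26/48) = 32.7972°
wrap1 = wrap2 = π + 2β = 245.5943°
tangent length = C·cosβ = 40.3485
L = (r1+r2)·wrap + 2·C·cosβ = 26·4.2864 + 2·40.3485 = 192.1441

L=192.144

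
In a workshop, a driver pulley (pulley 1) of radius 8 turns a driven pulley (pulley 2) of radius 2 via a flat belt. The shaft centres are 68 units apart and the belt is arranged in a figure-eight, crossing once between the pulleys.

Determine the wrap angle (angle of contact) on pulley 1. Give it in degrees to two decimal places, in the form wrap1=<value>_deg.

crossed belt: β = asin((r1+r2)/C) = asin(10/68) = 8.4565°
wrap1 = wrap2 = π + 2β = 196.9130°

wrap1=196.91_deg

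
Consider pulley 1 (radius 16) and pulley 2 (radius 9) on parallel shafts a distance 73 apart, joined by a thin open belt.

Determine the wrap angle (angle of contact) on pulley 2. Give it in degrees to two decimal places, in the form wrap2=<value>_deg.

open belt: β = asin((r2−r1)/C) = asin(-7/73) = -5.5026°
wrap1 = π − 2β = 191.0051°
wrap2 = π + 2β = 168.9949°

wrap2=168.99_deg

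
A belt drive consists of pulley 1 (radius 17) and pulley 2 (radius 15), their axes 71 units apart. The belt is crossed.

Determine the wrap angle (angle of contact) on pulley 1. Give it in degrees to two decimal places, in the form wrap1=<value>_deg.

wrap1=233.58_deg

crossed belt: β = asin((r1+r2)/C) = asin(32/71) = 26.7889°
wrap1 = wrap2 = π + 2β = 233.5778°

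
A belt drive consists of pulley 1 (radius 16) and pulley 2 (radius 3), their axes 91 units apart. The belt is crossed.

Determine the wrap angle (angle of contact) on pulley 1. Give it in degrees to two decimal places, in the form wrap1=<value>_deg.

wrap1=204.10_deg

crossed belt: β = asin((r1+r2)/C) = asin(19/91) = 12.0515°
wrap1 = wrap2 = π + 2β = 204.1030°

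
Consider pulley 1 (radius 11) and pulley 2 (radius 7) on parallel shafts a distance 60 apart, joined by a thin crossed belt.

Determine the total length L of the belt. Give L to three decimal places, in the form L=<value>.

crossed belt: β = asin((r1+r2)/C) = asin(18/60) = 17.4576°
wrap1 = wrap2 = π + 2β = 214.9152°
tangent length = C·cosβ = 57.2364
L = (r1+r2)·wrap + 2·C·cosβ = 18·3.7510 + 2·57.2364 = 181.9903

L=181.990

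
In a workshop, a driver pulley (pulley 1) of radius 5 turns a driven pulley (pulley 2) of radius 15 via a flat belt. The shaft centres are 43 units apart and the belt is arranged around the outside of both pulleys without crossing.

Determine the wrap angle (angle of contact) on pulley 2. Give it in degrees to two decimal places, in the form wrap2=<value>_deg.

wrap2=206.90_deg

open belt: β = asin((r2−r1)/C) = asin(10/43) = 13.4477°
wrap1 = π − 2β = 153.1045°
wrap2 = π + 2β = 206.8955°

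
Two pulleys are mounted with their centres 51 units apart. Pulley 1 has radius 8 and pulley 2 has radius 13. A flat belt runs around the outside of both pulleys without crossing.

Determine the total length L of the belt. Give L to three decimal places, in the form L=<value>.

open belt: β = asin((r2−r1)/C) = asin(5/51) = 5.6263°
wrap1 = π − 2β = 168.7475°
wrap2 = π + 2β = 191.2525°
tangent length = C·cosβ = 50.7543
L = r1·wrap1 + r2·wrap2 + 2·C·cosβ = 8·2.9452 + 13·3.3380 + 2·50.7543 = 168.4640

L=168.464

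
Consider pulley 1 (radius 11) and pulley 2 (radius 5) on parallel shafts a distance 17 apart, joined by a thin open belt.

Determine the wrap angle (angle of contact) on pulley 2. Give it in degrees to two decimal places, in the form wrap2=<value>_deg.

open belt: β = asin((r2−r1)/C) = asin(-6/17) = -20.6673°
wrap1 = π − 2β = 221.3346°
wrap2 = π + 2β = 138.6654°

wrap2=138.67_deg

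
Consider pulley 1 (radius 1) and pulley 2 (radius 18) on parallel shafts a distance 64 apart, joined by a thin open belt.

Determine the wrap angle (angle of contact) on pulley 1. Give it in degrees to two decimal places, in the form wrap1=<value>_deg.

wrap1=149.19_deg

open belt: β = asin((r2−r1)/C) = asin(17/64) = 15.4041°
wrap1 = π − 2β = 149.1918°
wrap2 = π + 2β = 210.8082°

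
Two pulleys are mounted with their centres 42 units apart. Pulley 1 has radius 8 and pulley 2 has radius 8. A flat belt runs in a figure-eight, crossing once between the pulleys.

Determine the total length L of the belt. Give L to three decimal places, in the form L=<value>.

L=140.438

crossed belt: β = asin((r1+r2)/C) = asin(16/42) = 22.3927°
wrap1 = wrap2 = π + 2β = 224.7854°
tangent length = C·cosβ = 38.8330
L = (r1+r2)·wrap + 2·C·cosβ = 16·3.9232 + 2·38.8330 = 140.4379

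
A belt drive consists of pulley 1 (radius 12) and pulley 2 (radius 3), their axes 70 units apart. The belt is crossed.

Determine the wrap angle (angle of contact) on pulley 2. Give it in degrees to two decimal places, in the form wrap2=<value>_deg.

crossed belt: β = asin((r1+r2)/C) = asin(15/70) = 12.3736°
wrap1 = wrap2 = π + 2β = 204.7473°

wrap2=204.75_deg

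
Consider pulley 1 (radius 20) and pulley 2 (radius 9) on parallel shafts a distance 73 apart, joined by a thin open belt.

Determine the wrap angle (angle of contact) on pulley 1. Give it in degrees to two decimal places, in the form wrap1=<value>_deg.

wrap1=197.33_deg

open belt: β = asin((r2−r1)/C) = asin(-11/73) = -8.6666°
wrap1 = π − 2β = 197.3332°
wrap2 = π + 2β = 162.6668°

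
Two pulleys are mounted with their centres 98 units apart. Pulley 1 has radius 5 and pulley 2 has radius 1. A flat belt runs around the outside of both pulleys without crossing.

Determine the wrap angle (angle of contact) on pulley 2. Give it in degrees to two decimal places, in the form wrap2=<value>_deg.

open belt: β = asin((r2−r1)/C) = asin(-4/98) = -2.3393°
wrap1 = π − 2β = 184.6785°
wrap2 = π + 2β = 175.3215°

wrap2=175.32_deg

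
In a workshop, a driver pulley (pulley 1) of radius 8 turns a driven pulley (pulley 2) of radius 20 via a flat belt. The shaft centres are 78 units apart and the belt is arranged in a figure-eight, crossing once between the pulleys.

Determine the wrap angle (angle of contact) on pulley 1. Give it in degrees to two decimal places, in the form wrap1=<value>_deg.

wrap1=222.07_deg

crossed belt: β = asin((r1+r2)/C) = asin(28/78) = 21.0372°
wrap1 = wrap2 = π + 2β = 222.0744°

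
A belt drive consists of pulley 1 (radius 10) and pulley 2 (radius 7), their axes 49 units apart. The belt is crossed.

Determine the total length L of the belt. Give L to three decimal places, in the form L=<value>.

crossed belt: β = asin((r1+r2)/C) = asin(17/49) = 20.3002°
wrap1 = wrap2 = π + 2β = 220.6004°
tangent length = C·cosβ = 45.9565
L = (r1+r2)·wrap + 2·C·cosβ = 17·3.8502 + 2·45.9565 = 157.3665

L=157.366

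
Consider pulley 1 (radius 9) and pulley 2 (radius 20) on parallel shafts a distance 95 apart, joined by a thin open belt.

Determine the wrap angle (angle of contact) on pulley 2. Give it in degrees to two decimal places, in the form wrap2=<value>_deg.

open belt: β = asin((r2−r1)/C) = asin(11/95) = 6.6492°
wrap1 = π − 2β = 166.7017°
wrap2 = π + 2β = 193.2983°

wrap2=193.30_deg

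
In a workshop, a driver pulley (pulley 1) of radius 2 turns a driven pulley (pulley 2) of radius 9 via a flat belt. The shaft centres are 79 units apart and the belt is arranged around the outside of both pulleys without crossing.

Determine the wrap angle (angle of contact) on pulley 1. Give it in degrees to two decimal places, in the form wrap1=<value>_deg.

open belt: β = asin((r2−r1)/C) = asin(7/79) = 5.0835°
wrap1 = π − 2β = 169.8330°
wrap2 = π + 2β = 190.1670°

wrap1=169.83_deg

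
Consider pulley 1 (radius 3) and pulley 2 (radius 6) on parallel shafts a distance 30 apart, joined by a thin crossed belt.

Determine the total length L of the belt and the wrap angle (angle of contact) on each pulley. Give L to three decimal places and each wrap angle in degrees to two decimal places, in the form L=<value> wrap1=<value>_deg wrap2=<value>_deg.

crossed belt: β = asin((r1+r2)/C) = asin(9/30) = 17.4576°
wrap1 = wrap2 = π + 2β = 214.9152°
tangent length = C·cosβ = 28.6182
L = (r1+r2)·wrap + 2·C·cosβ = 9·3.7510 + 2·28.6182 = 90.9952

L=90.995 wrap1=214.92_deg wrap2=214.92_deg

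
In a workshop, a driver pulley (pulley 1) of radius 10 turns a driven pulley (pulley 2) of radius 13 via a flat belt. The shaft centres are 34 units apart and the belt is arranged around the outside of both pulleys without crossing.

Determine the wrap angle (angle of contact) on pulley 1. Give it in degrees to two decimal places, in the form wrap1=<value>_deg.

open belt: β = asin((r2−r1)/C) = asin(3/34) = 5.0621°
wrap1 = π − 2β = 169.8758°
wrap2 = π + 2β = 190.1242°

wrap1=169.88_deg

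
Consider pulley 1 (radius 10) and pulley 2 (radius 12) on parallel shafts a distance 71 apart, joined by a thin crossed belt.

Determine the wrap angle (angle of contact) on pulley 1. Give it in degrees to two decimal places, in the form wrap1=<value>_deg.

crossed belt: β = asin((r1+r2)/C) = asin(22/71) = 18.0507°
wrap1 = wrap2 = π + 2β = 216.1015°

wrap1=216.10_deg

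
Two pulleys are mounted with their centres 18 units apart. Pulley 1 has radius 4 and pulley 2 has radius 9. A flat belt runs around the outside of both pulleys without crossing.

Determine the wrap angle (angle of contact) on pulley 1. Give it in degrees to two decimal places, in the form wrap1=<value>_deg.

open belt: β = asin((r2−r1)/C) = asin(5/18) = 16.1276°
wrap1 = π − 2β = 147.7448°
wrap2 = π + 2β = 212.2552°

wrap1=147.74_deg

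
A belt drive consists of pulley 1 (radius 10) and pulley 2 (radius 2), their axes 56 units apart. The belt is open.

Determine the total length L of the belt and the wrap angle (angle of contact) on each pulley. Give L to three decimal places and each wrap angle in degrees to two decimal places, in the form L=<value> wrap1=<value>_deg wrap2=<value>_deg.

L=150.844 wrap1=196.43_deg wrap2=163.57_deg

open belt: β = asin((r2−r1)/C) = asin(-8/56) = -8.2132°
wrap1 = π − 2β = 196.4264°
wrap2 = π + 2β = 163.5736°
tangent length = C·cosβ = 55.4256
L = r1·wrap1 + r2·wrap2 + 2·C·cosβ = 10·3.4283 + 2·2.8549 + 2·55.4256 = 150.8439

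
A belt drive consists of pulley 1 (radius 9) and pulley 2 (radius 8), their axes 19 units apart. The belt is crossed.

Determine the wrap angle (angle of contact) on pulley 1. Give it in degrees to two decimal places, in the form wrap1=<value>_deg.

wrap1=306.95_deg

crossed belt: β = asin((r1+r2)/C) = asin(17/19) = 63.4746°
wrap1 = wrap2 = π + 2β = 306.9493°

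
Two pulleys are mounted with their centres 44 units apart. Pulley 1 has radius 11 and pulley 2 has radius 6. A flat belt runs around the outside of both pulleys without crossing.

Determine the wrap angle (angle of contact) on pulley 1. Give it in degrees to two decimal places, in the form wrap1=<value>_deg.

open belt: β = asin((r2−r1)/C) = asin(-5/44) = -6.5250°
wrap1 = π − 2β = 193.0500°
wrap2 = π + 2β = 166.9500°

wrap1=193.05_deg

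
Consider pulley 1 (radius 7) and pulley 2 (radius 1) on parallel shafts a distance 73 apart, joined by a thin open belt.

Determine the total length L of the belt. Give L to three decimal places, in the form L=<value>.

L=171.626

open belt: β = asin((r2−r1)/C) = asin(-6/73) = -4.7146°
wrap1 = π − 2β = 189.4291°
wrap2 = π + 2β = 170.5709°
tangent length = C·cosβ = 72.7530
L = r1·wrap1 + r2·wrap2 + 2·C·cosβ = 7·3.3062 + 1·2.9770 + 2·72.7530 = 171.6262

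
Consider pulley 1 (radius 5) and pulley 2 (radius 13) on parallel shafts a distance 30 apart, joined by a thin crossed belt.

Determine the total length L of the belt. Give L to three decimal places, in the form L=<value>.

L=127.715

crossed belt: β = asin((r1+r2)/C) = asin(18/30) = 36.8699°
wrap1 = wrap2 = π + 2β = 253.7398°
tangent length = C·cosβ = 24.0000
L = (r1+r2)·wrap + 2·C·cosβ = 18·4.4286 + 2·24.0000 = 127.7147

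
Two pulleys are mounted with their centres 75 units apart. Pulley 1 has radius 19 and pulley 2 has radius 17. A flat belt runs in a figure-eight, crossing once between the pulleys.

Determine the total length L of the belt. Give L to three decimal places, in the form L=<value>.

L=280.735

crossed belt: β = asin((r1+r2)/C) = asin(36/75) = 28.6854°
wrap1 = wrap2 = π + 2β = 237.3708°
tangent length = C·cosβ = 65.7951
L = (r1+r2)·wrap + 2·C·cosβ = 36·4.1429 + 2·65.7951 = 280.7347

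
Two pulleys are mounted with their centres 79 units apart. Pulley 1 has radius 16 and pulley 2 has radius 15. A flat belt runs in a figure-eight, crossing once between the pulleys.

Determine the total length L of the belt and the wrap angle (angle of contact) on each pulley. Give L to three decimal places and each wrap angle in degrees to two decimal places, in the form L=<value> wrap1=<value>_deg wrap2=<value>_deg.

crossed belt: β = asin((r1+r2)/C) = asin(31/79) = 23.1042°
wrap1 = wrap2 = π + 2β = 226.2085°
tangent length = C·cosβ = 72.6636
L = (r1+r2)·wrap + 2·C·cosβ = 31·3.9481 + 2·72.6636 = 267.7178

L=267.718 wrap1=226.21_deg wrap2=226.21_deg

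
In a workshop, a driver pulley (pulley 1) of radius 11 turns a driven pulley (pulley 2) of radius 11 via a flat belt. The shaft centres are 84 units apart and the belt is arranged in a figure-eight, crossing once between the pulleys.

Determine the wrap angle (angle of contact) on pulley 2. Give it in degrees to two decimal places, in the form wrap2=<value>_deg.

wrap2=210.37_deg

crossed belt: β = asin((r1+r2)/C) = asin(22/84) = 15.1831°
wrap1 = wrap2 = π + 2β = 210.3662°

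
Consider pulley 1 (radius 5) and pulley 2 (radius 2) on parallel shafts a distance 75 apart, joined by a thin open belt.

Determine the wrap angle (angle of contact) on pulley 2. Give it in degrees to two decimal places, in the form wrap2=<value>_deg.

wrap2=175.42_deg

open belt: β = asin((r2−r1)/C) = asin(-3/75) = -2.2924°
wrap1 = π − 2β = 184.5849°
wrap2 = π + 2β = 175.4151°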